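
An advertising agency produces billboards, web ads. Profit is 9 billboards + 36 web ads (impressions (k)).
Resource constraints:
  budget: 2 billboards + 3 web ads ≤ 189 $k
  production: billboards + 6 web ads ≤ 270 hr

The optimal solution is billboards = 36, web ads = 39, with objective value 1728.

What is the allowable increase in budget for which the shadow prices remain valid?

Binding constraints: budget, production. The basis is B = [[2,3],[1,6]] with det 9.
Per unit increase in budget, x* moves by d = (0.6667, -0.1111).
The basis stays optimal until web ads reaches 0; allowable increase = 351 $k.

351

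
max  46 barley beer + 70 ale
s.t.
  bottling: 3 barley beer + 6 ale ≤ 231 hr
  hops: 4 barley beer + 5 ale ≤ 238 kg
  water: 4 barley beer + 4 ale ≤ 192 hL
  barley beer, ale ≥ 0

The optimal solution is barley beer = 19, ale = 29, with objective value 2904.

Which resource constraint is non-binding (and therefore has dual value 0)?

hops

bottling: 231/231 (binding)
hops: 221/238 (slack 17)
water: 192/192 (binding)
By complementary slackness, a constraint with positive slack has shadow price 0 → hops.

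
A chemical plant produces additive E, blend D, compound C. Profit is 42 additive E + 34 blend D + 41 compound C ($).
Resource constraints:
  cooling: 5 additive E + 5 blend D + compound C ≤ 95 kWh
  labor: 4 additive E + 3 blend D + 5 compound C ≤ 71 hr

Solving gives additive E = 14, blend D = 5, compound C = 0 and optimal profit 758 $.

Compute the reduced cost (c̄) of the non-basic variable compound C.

-1

At the optimum: cooling uses 95 of 95 (binding); labor uses 71 of 71 (binding).
From A_Bᵀ y = c: 5·y_cooling + 4·y_labor = 42; 5·y_cooling + 3·y_labor = 34.
Solving: y_cooling = 2, y_labor = 8.
Reduced cost of compound C: c₃ − yᵀa₃ = 41 − (2·1 + 8·5) = 41 − 42 = -1.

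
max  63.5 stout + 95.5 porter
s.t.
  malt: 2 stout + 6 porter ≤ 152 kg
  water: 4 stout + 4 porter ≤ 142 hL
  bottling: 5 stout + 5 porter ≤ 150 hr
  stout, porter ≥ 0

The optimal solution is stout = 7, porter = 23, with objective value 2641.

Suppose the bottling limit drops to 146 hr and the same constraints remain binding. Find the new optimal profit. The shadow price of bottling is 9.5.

2603

Δb = -4, so new z* = 2641 + (9.5)·(-4) = 2641 − 38 = 2603.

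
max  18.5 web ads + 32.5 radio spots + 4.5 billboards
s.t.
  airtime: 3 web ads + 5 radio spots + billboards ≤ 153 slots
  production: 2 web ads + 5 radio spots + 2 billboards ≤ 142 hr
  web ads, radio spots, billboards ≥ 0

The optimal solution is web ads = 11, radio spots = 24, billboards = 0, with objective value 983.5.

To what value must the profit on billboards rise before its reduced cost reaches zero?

7.5

Both airtime and production are binding at x*.
From A_Bᵀ y = c: 3·y_airtime + 2·y_production = 18.5; 5·y_airtime + 5·y_production = 32.5.
→ y_airtime = 5.5 and y_production = 1.
billboards enters the basis when its profit ≥ yᵀa₃ = 5.5·1 + 1·2 = 7.5.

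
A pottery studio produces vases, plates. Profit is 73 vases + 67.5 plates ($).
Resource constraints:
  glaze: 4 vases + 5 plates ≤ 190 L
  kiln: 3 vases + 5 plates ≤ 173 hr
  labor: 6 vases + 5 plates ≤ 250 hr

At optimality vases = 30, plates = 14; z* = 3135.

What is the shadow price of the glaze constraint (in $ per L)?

4

Binding: glaze and labor. Non-binding: kiln (13 unused).
Slack constraints have shadow price 0 (complementary slackness).
The binding rows give the dual system: 4·y_glaze + 6·y_labor = 73 and 5·y_glaze + 5·y_labor = 67.5.
Solving: y_glaze = 4, y_labor = 9.5.
Shadow price of glaze = 4.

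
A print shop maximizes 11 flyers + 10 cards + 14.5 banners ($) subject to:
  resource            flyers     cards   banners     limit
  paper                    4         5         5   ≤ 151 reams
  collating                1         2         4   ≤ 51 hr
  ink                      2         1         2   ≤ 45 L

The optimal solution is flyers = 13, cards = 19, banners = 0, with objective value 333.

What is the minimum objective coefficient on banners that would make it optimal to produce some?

20

Check each constraint at x*: paper 147/151 (slack 4); collating 51/51 (tight); ink 45/45 (tight).
Slack constraints have shadow price 0 (complementary slackness).
Dual feasibility on the basic columns requires 1·y_collating + 2·y_ink = 11, 2·y_collating + 1·y_ink = 10.
This yields shadow prices y_collating = 3, y_ink = 4.
banners enters the basis when its profit ≥ yᵀa₃ = 3·4 + 4·2 = 20.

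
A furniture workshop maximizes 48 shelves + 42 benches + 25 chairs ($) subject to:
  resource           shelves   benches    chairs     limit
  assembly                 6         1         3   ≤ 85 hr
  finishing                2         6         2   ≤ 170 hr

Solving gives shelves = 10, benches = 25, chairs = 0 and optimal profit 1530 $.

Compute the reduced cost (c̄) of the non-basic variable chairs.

At the optimum: assembly uses 85 of 85 (binding); finishing uses 170 of 170 (binding).
Dual feasibility on the basic columns requires 6·y_assembly + 2·y_finishing = 48, 1·y_assembly + 6·y_finishing = 42.
Solving: y_assembly = 6, y_finishing = 6.
Reduced cost of chairs: c₃ − yᵀa₃ = 25 − (6·3 + 6·2) = 25 − 30 = -5.

-5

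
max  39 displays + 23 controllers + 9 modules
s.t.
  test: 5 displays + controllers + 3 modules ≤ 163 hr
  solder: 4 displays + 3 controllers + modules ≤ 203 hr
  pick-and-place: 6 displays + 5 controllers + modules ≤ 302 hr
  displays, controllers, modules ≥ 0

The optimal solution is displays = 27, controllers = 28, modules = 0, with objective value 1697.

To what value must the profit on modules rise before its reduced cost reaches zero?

Check each constraint at x*: test 163/163 (tight); solder 192/203 (slack 11); pick-and-place 302/302 (tight).
Since solder is not tight, its dual is 0.
From A_Bᵀ y = c: 5·y_test + 6·y_pick-and-place = 39; 1·y_test + 5·y_pick-and-place = 23.
Solving: y_test = 3, y_pick-and-place = 4.
modules enters the basis when its profit ≥ yᵀa₃ = 3·3 + 4·1 = 13.

13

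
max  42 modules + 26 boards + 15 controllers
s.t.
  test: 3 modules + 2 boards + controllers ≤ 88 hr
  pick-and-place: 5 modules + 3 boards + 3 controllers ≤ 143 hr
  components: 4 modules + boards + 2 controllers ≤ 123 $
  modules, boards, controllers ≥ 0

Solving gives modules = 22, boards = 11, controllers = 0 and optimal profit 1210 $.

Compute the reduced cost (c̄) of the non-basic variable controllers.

Binding: test and pick-and-place. Non-binding: components (24 unused).
Since components is not tight, its dual is 0.
Dual feasibility on the basic columns requires 3·y_test + 5·y_pick-and-place = 42, 2·y_test + 3·y_pick-and-place = 26.
→ y_test = 4 and y_pick-and-place = 6.
Reduced cost of controllers: c₃ − yᵀa₃ = 15 − (4·1 + 6·3) = 15 − 22 = -7.

-7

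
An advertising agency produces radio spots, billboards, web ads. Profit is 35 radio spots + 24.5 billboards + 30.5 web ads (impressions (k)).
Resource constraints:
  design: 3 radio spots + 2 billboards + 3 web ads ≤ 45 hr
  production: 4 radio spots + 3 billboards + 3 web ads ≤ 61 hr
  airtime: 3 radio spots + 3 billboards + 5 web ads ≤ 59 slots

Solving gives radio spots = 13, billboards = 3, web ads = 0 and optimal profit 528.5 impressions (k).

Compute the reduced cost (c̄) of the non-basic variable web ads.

Binding: design and production. Non-binding: airtime (11 unused).
By complementary slackness, y = 0 for the non-binding constraint.
The binding rows give the dual system: 3·y_design + 4·y_production = 35 and 2·y_design + 3·y_production = 24.5.
Solving: y_design = 7, y_production = 3.5.
Reduced cost of web ads: c₃ − yᵀa₃ = 30.5 − (7·3 + 3.5·3) = 30.5 − 31.5 = -1.

-1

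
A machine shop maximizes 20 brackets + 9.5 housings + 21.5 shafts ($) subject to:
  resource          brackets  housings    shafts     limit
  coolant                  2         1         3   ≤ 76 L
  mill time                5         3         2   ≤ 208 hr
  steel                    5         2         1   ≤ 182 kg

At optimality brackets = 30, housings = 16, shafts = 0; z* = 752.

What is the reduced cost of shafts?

At the optimum: coolant uses 76 of 76 (binding); mill time uses 198 of 208 (slack = 10); steel uses 182 of 182 (binding).
By complementary slackness, y = 0 for the non-binding constraint.
The binding rows give the dual system: 2·y_coolant + 5·y_steel = 20 and 1·y_coolant + 2·y_steel = 9.5.
→ y_coolant = 7.5 and y_steel = 1.
Reduced cost of shafts: c₃ − yᵀa₃ = 21.5 − (7.5·3 + 1·1) = 21.5 − 23.5 = -2.

-2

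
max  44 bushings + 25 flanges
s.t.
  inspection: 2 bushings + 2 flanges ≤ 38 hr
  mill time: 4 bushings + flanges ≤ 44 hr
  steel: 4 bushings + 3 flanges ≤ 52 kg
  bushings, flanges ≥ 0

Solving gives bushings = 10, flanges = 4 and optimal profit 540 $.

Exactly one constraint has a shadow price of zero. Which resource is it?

inspection

inspection: 28/38 (slack 10)
mill time: 44/44 (binding)
steel: 52/52 (binding)
By complementary slackness, a constraint with positive slack has shadow price 0 → inspection.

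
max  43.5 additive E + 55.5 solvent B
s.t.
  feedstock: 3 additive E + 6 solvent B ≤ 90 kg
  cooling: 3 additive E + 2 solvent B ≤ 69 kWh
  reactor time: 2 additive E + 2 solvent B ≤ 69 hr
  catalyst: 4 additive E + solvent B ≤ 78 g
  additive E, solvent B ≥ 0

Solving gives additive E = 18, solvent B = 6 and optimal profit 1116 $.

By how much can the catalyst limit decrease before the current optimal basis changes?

Binding constraints: feedstock, catalyst. The basis is B = [[3,6],[4,1]] with det -21.
Per unit decrease in catalyst, x* moves by d = (-0.2857, 0.1429).
The basis stays optimal until additive E reaches 0; allowable decrease = 63 g.

63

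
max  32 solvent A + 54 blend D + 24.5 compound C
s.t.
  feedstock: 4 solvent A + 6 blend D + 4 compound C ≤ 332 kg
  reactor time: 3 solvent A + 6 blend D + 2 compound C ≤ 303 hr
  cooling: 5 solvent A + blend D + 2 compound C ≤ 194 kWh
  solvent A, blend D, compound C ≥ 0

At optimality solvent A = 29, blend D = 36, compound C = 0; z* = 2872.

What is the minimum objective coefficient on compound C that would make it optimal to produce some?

28

At the optimum: feedstock uses 332 of 332 (binding); reactor time uses 303 of 303 (binding); cooling uses 181 of 194 (slack = 13).
Since cooling is not tight, its dual is 0.
From A_Bᵀ y = c: 4·y_feedstock + 3·y_reactor time = 32; 6·y_feedstock + 6·y_reactor time = 54.
Solving: y_feedstock = 5, y_reactor time = 4.
compound C enters the basis when its profit ≥ yᵀa₃ = 5·4 + 4·2 = 28.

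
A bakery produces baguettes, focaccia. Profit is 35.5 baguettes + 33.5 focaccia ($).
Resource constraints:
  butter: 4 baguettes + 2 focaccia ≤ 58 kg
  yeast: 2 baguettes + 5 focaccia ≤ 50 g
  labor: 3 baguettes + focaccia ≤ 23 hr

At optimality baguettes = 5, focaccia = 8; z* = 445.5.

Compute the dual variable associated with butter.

0

Check each constraint at x*: butter 36/58 (slack 22); yeast 50/50 (tight); labor 23/23 (tight).
Slack constraints have shadow price 0 (complementary slackness).
Dual feasibility on the basic columns requires 2·y_yeast + 3·y_labor = 35.5, 5·y_yeast + 1·y_labor = 33.5.
This yields shadow prices y_yeast = 5, y_labor = 8.5.
Shadow price of butter = 0.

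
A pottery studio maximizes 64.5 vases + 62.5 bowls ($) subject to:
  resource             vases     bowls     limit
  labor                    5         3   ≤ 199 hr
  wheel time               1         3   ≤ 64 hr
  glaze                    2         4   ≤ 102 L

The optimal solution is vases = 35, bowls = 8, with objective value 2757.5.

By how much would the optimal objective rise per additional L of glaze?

8.5

At the optimum: labor uses 199 of 199 (binding); wheel time uses 59 of 64 (slack = 5); glaze uses 102 of 102 (binding).
Slack constraints have shadow price 0 (complementary slackness).
The binding rows give the dual system: 5·y_labor + 2·y_glaze = 64.5 and 3·y_labor + 4·y_glaze = 62.5.
This yields shadow prices y_labor = 9.5, y_glaze = 8.5.
Shadow price of glaze = 8.5.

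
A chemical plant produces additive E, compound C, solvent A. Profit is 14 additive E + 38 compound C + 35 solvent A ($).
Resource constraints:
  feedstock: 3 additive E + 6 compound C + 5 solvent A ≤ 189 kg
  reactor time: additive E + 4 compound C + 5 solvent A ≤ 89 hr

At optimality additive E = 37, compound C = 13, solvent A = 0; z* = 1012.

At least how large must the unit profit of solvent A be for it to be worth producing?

Both feedstock and reactor time are binding at x*.
The binding rows give the dual system: 3·y_feedstock + 1·y_reactor time = 14 and 6·y_feedstock + 4·y_reactor time = 38.
Solving: y_feedstock = 3, y_reactor time = 5.
solvent A enters the basis when its profit ≥ yᵀa₃ = 3·5 + 5·5 = 40.

40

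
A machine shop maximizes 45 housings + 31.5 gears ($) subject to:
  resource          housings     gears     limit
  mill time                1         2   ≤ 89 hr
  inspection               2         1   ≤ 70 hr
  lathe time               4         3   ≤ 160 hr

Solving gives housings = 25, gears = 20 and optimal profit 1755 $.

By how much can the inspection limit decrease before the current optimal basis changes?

9.6

Binding constraints: inspection, lathe time. The basis is B = [[2,1],[4,3]] with det 2.
Per unit decrease in inspection, x* moves by d = (-1.5, 2).
The basis stays optimal until mill time becomes binding; allowable decrease = 9.6 hr.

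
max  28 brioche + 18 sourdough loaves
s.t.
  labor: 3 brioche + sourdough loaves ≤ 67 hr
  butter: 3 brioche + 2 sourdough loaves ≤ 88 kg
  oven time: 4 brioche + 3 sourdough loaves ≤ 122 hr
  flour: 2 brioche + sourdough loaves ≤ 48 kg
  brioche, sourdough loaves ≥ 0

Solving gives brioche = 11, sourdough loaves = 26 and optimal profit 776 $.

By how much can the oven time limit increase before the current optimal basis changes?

Binding constraints: oven time, flour. The basis is B = [[4,3],[2,1]] with det -2.
Per unit increase in oven time, x* moves by d = (-0.5, 1).
The basis stays optimal until butter becomes binding; allowable increase = 6 hr.

6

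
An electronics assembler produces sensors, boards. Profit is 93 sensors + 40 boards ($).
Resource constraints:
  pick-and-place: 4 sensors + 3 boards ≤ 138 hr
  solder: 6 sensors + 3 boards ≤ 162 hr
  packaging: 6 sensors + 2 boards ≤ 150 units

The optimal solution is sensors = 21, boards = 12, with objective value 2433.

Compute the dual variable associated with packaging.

Binding: solder and packaging. Non-binding: pick-and-place (18 unused).
Since pick-and-place is not tight, its dual is 0.
Dual feasibility on the basic columns requires 6·y_solder + 6·y_packaging = 93, 3·y_solder + 2·y_packaging = 40.
This yields shadow prices y_solder = 9, y_packaging = 6.5.
Shadow price of packaging = 6.5.

6.5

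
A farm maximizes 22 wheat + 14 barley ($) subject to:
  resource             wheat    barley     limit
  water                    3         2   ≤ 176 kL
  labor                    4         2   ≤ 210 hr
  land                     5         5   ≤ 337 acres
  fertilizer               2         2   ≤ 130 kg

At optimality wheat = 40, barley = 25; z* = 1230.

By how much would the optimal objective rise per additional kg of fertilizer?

Binding: labor and fertilizer. Non-binding: water (6 unused), land (12 unused).
Slack constraints have shadow price 0 (complementary slackness).
Dual feasibility on the basic columns requires 4·y_labor + 2·y_fertilizer = 22, 2·y_labor + 2·y_fertilizer = 14.
→ y_labor = 4 and y_fertilizer = 3.
Shadow price of fertilizer = 3.

3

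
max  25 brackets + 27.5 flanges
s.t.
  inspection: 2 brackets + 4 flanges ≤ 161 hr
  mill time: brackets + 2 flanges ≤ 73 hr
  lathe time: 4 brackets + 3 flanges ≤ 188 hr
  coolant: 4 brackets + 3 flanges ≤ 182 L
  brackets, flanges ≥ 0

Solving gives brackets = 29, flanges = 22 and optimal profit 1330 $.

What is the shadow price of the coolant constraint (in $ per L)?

Check each constraint at x*: inspection 146/161 (slack 15); mill time 73/73 (tight); lathe time 182/188 (slack 6); coolant 182/182 (tight).
Since inspection, lathe time are not tight, their duals are 0.
Dual feasibility on the basic columns requires 1·y_mill time + 4·y_coolant = 25, 2·y_mill time + 3·y_coolant = 27.5.
This yields shadow prices y_mill time = 7, y_coolant = 4.5.
Shadow price of coolant = 4.5.

4.5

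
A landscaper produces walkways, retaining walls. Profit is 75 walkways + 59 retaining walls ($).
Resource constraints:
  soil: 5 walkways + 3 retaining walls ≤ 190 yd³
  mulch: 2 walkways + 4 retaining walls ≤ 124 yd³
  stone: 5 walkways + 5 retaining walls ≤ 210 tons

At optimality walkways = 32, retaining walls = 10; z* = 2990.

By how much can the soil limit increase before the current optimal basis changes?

20

Binding constraints: soil, stone. The basis is B = [[5,3],[5,5]] with det 10.
Per unit increase in soil, x* moves by d = (0.5, -0.5).
The basis stays optimal until retaining walls reaches 0; allowable increase = 20 yd³.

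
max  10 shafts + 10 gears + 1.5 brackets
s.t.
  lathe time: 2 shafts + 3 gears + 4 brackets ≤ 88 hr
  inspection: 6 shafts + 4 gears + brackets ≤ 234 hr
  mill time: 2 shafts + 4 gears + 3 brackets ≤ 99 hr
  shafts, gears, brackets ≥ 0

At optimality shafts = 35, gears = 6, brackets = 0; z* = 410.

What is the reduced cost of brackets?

-7.5

At the optimum: lathe time uses 88 of 88 (binding); inspection uses 234 of 234 (binding); mill time uses 94 of 99 (slack = 5).
By complementary slackness, y = 0 for the non-binding constraint.
From A_Bᵀ y = c: 2·y_lathe time + 6·y_inspection = 10; 3·y_lathe time + 4·y_inspection = 10.
Solving: y_lathe time = 2, y_inspection = 1.
Reduced cost of brackets: c₃ − yᵀa₃ = 1.5 − (2·4 + 1·1) = 1.5 − 9 = -7.5.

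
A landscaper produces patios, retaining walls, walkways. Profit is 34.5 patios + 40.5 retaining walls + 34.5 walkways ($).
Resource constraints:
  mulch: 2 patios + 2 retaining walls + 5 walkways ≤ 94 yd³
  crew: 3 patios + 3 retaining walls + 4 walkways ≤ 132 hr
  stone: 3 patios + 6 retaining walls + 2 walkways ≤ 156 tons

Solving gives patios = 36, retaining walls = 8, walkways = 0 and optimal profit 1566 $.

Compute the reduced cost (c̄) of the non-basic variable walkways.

-7.5

Binding: crew and stone. Non-binding: mulch (6 unused).
Slack constraints have shadow price 0 (complementary slackness).
From A_Bᵀ y = c: 3·y_crew + 3·y_stone = 34.5; 3·y_crew + 6·y_stone = 40.5.
→ y_crew = 9.5 and y_stone = 2.
Reduced cost of walkways: c₃ − yᵀa₃ = 34.5 − (9.5·4 + 2·2) = 34.5 − 42 = -7.5.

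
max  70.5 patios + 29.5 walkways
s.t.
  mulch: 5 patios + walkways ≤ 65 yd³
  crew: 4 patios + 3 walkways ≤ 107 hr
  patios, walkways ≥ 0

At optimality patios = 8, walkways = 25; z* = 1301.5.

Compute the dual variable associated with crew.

7

Both mulch and crew are binding at x*.
The binding rows give the dual system: 5·y_mulch + 4·y_crew = 70.5 and 1·y_mulch + 3·y_crew = 29.5.
→ y_mulch = 8.5 and y_crew = 7.
Shadow price of crew = 7.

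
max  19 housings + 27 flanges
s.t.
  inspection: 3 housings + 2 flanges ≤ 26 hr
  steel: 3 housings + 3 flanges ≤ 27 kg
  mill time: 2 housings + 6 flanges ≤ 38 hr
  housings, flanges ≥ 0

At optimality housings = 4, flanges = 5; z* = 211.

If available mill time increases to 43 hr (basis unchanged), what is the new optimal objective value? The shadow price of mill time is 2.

Δb = 5, so new z* = 211 + (2)·(5) = 211 + 10 = 221.

221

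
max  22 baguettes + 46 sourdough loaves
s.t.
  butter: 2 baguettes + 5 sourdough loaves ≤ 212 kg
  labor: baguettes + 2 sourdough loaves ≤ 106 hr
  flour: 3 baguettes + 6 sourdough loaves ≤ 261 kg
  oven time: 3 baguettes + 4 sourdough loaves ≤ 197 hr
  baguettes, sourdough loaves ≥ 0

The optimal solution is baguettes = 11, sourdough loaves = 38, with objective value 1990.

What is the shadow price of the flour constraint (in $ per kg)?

At the optimum: butter uses 212 of 212 (binding); labor uses 87 of 106 (slack = 19); flour uses 261 of 261 (binding); oven time uses 185 of 197 (slack = 12).
Since labor, oven time are not tight, their duals are 0.
Dual feasibility on the basic columns requires 2·y_butter + 3·y_flour = 22, 5·y_butter + 6·y_flour = 46.
→ y_butter = 2 and y_flour = 6.
Shadow price of flour = 6.

6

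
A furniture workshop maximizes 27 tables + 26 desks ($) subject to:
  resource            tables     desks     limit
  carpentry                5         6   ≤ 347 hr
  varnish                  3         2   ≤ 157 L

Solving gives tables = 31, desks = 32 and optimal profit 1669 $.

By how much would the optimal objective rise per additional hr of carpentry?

3

Both carpentry and varnish are binding at x*.
From A_Bᵀ y = c: 5·y_carpentry + 3·y_varnish = 27; 6·y_carpentry + 2·y_varnish = 26.
Solving: y_carpentry = 3, y_varnish = 4.
Shadow price of carpentry = 3.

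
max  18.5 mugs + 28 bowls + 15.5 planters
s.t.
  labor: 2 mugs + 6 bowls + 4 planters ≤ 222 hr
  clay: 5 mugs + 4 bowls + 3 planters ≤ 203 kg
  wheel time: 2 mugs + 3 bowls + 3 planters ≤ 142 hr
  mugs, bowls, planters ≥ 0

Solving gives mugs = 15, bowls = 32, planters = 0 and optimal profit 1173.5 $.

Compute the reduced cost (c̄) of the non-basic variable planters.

-4

At the optimum: labor uses 222 of 222 (binding); clay uses 203 of 203 (binding); wheel time uses 126 of 142 (slack = 16).
Slack constraints have shadow price 0 (complementary slackness).
Dual feasibility on the basic columns requires 2·y_labor + 5·y_clay = 18.5, 6·y_labor + 4·y_clay = 28.
Solving: y_labor = 3, y_clay = 2.5.
Reduced cost of planters: c₃ − yᵀa₃ = 15.5 − (3·4 + 2.5·3) = 15.5 − 19.5 = -4.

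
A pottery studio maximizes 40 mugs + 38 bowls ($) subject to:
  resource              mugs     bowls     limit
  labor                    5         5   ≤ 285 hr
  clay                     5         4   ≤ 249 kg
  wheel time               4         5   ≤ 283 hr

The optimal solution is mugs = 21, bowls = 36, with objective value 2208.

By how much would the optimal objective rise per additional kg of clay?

Check each constraint at x*: labor 285/285 (tight); clay 249/249 (tight); wheel time 264/283 (slack 19).
Since wheel time is not tight, its dual is 0.
The binding rows give the dual system: 5·y_labor + 5·y_clay = 40 and 5·y_labor + 4·y_clay = 38.
→ y_labor = 6 and y_clay = 2.
Shadow price of clay = 2.

2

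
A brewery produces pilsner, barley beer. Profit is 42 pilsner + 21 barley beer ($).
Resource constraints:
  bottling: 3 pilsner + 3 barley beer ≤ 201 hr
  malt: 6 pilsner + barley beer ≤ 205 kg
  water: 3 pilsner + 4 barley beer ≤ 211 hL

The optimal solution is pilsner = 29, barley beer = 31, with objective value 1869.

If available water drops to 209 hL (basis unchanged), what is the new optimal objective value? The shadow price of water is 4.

Δb = -2, so new z* = 1869 + (4)·(-2) = 1869 − 8 = 1861.

1861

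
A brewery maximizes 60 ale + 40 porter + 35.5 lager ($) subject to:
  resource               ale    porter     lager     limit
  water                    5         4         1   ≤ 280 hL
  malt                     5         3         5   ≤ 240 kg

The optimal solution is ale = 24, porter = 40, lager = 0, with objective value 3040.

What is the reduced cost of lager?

-8.5

At the optimum: water uses 280 of 280 (binding); malt uses 240 of 240 (binding).
Dual feasibility on the basic columns requires 5·y_water + 5·y_malt = 60, 4·y_water + 3·y_malt = 40.
This yields shadow prices y_water = 4, y_malt = 8.
Reduced cost of lager: c₃ − yᵀa₃ = 35.5 − (4·1 + 8·5) = 35.5 − 44 = -8.5.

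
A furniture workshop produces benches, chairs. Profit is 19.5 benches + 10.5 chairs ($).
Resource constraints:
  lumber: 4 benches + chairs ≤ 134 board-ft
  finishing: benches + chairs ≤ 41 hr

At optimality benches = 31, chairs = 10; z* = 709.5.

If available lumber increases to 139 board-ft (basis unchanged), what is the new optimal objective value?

Check each constraint at x*: lumber 134/134 (tight); finishing 41/41 (tight).
From A_Bᵀ y = c: 4·y_lumber + 1·y_finishing = 19.5; 1·y_lumber + 1·y_finishing = 10.5.
Solving: y_lumber = 3, y_finishing = 7.5.
Δz = y_lumber·Δb = 3 × (5) = 15, so new z* = 709.5 + 15 = 724.5.

724.5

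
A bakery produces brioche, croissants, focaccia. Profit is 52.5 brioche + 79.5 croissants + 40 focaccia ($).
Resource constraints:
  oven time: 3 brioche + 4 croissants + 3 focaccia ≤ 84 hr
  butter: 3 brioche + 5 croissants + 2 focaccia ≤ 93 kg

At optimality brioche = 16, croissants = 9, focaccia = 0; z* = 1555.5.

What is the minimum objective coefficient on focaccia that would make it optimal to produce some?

At the optimum: oven time uses 84 of 84 (binding); butter uses 93 of 93 (binding).
From A_Bᵀ y = c: 3·y_oven time + 3·y_butter = 52.5; 4·y_oven time + 5·y_butter = 79.5.
Solving: y_oven time = 8, y_butter = 9.5.
focaccia enters the basis when its profit ≥ yᵀa₃ = 8·3 + 9.5·2 = 43.

43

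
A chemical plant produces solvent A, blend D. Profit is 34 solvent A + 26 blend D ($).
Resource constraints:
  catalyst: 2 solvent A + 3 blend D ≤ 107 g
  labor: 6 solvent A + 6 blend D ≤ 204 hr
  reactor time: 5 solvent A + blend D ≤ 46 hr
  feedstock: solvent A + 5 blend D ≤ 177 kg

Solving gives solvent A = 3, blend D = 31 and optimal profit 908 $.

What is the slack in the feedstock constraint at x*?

19

feedstock used = 1·3 + 5·31 = 158; slack = 177 − 158 = 19.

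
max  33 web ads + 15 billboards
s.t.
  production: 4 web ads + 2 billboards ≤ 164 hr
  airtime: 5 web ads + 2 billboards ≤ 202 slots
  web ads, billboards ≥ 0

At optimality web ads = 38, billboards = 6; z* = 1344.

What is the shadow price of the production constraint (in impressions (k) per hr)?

At the optimum: production uses 164 of 164 (binding); airtime uses 202 of 202 (binding).
Dual feasibility on the basic columns requires 4·y_production + 5·y_airtime = 33, 2·y_production + 2·y_airtime = 15.
This yields shadow prices y_production = 4.5, y_airtime = 3.
Shadow price of production = 4.5.

4.5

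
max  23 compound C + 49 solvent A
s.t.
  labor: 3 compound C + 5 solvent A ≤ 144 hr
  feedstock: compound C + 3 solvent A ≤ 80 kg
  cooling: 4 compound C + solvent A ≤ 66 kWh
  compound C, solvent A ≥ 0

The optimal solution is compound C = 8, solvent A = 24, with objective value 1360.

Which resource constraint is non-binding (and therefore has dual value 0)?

cooling

labor: 144/144 (binding)
feedstock: 80/80 (binding)
cooling: 56/66 (slack 10)
By complementary slackness, a constraint with positive slack has shadow price 0 → cooling.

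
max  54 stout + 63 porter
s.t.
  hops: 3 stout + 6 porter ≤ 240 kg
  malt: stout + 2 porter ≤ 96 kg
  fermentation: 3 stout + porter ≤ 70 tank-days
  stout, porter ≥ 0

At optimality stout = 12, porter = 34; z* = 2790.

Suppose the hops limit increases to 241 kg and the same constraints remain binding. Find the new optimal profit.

Binding: hops and fermentation. Non-binding: malt (16 unused).
By complementary slackness, y = 0 for the non-binding constraint.
The binding rows give the dual system: 3·y_hops + 3·y_fermentation = 54 and 6·y_hops + 1·y_fermentation = 63.
Solving: y_hops = 9, y_fermentation = 9.
Δz = y_hops·Δb = 9 × (1) = 9, so new z* = 2790 + 9 = 2799.

2799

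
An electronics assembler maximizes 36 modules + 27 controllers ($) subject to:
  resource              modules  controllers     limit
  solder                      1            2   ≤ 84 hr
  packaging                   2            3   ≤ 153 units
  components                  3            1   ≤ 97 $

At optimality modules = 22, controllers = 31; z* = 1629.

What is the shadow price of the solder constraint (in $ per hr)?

At the optimum: solder uses 84 of 84 (binding); packaging uses 137 of 153 (slack = 16); components uses 97 of 97 (binding).
Since packaging is not tight, its dual is 0.
From A_Bᵀ y = c: 1·y_solder + 3·y_components = 36; 2·y_solder + 1·y_components = 27.
This yields shadow prices y_solder = 9, y_components = 9.
Shadow price of solder = 9.

9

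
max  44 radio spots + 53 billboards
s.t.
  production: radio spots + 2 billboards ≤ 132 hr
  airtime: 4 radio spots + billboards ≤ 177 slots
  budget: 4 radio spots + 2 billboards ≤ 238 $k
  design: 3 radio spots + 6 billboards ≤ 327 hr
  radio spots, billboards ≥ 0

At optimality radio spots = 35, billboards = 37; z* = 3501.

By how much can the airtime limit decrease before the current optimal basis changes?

122.5

Binding constraints: airtime, design. The basis is B = [[4,1],[3,6]] with det 21.
Per unit decrease in airtime, x* moves by d = (-0.2857, 0.1429).
The basis stays optimal until radio spots reaches 0; allowable decrease = 122.5 slots.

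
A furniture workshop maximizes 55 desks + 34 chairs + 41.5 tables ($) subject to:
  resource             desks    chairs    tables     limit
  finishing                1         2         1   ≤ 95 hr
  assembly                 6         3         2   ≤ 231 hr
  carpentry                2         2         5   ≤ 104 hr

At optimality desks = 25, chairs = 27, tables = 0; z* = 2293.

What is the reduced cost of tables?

-5

At the optimum: finishing uses 79 of 95 (slack = 16); assembly uses 231 of 231 (binding); carpentry uses 104 of 104 (binding).
Since finishing is not tight, its dual is 0.
Dual feasibility on the basic columns requires 6·y_assembly + 2·y_carpentry = 55, 3·y_assembly + 2·y_carpentry = 34.
→ y_assembly = 7 and y_carpentry = 6.5.
Reduced cost of tables: c₃ − yᵀa₃ = 41.5 − (7·2 + 6.5·5) = 41.5 − 46.5 = -5.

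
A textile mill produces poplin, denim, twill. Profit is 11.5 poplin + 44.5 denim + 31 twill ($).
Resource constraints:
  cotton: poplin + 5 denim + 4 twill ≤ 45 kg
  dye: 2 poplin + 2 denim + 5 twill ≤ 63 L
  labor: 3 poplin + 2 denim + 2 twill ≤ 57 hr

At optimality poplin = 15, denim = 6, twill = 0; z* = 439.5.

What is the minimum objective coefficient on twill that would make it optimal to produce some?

Check each constraint at x*: cotton 45/45 (tight); dye 42/63 (slack 21); labor 57/57 (tight).
Since dye is not tight, its dual is 0.
The binding rows give the dual system: 1·y_cotton + 3·y_labor = 11.5 and 5·y_cotton + 2·y_labor = 44.5.
This yields shadow prices y_cotton = 8.5, y_labor = 1.
twill enters the basis when its profit ≥ yᵀa₃ = 8.5·4 + 1·2 = 36.

36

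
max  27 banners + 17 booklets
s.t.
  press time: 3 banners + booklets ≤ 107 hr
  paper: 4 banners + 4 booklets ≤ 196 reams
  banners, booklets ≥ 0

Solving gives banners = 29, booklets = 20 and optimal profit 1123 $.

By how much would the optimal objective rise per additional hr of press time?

Both press time and paper are binding at x*.
From A_Bᵀ y = c: 3·y_press time + 4·y_paper = 27; 1·y_press time + 4·y_paper = 17.
→ y_press time = 5 and y_paper = 3.
Shadow price of press time = 5.

5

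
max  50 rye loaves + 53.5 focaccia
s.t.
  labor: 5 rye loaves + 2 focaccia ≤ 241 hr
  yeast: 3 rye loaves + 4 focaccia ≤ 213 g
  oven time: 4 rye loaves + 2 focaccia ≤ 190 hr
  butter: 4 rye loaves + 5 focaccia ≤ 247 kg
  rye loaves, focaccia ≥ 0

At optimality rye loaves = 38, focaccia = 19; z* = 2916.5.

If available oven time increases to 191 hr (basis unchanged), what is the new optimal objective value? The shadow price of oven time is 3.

Δb = 1, so new z* = 2916.5 + (3)·(1) = 2916.5 + 3 = 2919.5.

2919.5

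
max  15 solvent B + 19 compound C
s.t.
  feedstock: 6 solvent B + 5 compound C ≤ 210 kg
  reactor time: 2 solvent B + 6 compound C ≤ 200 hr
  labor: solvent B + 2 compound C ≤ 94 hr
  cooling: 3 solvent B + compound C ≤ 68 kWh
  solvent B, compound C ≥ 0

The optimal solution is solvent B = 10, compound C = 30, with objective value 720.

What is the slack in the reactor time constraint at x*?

0

reactor time used = 2·10 + 6·30 = 200; slack = 200 − 200 = 0.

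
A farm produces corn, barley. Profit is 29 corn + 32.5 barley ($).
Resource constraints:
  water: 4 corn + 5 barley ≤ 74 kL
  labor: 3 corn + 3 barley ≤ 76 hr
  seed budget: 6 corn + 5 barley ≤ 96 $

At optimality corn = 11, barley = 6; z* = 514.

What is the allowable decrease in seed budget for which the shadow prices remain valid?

Binding constraints: water, seed budget. The basis is B = [[4,5],[6,5]] with det -10.
Per unit decrease in seed budget, x* moves by d = (-0.5, 0.4).
The basis stays optimal until corn reaches 0; allowable decrease = 22 $.

22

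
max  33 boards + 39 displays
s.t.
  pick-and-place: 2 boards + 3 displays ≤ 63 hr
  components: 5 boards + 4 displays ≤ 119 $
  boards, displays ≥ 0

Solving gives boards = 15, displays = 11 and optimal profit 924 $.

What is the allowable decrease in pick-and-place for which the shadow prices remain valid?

15.4

Binding constraints: pick-and-place, components. The basis is B = [[2,3],[5,4]] with det -7.
Per unit decrease in pick-and-place, x* moves by d = (0.5714, -0.7143).
The basis stays optimal until displays reaches 0; allowable decrease = 15.4 hr.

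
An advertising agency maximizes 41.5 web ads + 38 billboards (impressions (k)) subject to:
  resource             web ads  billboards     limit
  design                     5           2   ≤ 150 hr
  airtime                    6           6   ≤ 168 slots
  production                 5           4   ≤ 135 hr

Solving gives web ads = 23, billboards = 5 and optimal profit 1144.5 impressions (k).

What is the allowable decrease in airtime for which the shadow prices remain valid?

Binding constraints: airtime, production. The basis is B = [[6,6],[5,4]] with det -6.
Per unit decrease in airtime, x* moves by d = (0.6667, -0.8333).
The basis stays optimal until billboards reaches 0; allowable decrease = 6 slots.

6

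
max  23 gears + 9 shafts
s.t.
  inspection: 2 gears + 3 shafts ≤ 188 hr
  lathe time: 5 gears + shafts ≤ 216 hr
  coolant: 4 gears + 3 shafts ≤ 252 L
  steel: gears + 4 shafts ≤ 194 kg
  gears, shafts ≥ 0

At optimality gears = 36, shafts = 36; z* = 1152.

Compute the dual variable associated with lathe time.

3

Check each constraint at x*: inspection 180/188 (slack 8); lathe time 216/216 (tight); coolant 252/252 (tight); steel 180/194 (slack 14).
Since inspection, steel are not tight, their duals are 0.
From A_Bᵀ y = c: 5·y_lathe time + 4·y_coolant = 23; 1·y_lathe time + 3·y_coolant = 9.
→ y_lathe time = 3 and y_coolant = 2.
Shadow price of lathe time = 3.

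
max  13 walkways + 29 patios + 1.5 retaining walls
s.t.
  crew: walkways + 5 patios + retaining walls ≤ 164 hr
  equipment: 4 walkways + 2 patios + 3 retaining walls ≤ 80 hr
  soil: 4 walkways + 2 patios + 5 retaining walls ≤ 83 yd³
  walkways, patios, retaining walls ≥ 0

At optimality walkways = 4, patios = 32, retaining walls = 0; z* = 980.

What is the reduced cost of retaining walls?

At the optimum: crew uses 164 of 164 (binding); equipment uses 80 of 80 (binding); soil uses 80 of 83 (slack = 3).
Since soil is not tight, its dual is 0.
Dual feasibility on the basic columns requires 1·y_crew + 4·y_equipment = 13, 5·y_crew + 2·y_equipment = 29.
This yields shadow prices y_crew = 5, y_equipment = 2.
Reduced cost of retaining walls: c₃ − yᵀa₃ = 1.5 − (5·1 + 2·3) = 1.5 − 11 = -9.5.

-9.5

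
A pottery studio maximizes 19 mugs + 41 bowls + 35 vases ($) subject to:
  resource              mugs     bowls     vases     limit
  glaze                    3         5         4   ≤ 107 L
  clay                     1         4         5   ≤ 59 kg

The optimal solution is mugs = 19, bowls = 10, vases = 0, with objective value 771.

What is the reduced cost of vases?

Both glaze and clay are binding at x*.
Dual feasibility on the basic columns requires 3·y_glaze + 1·y_clay = 19, 5·y_glaze + 4·y_clay = 41.
This yields shadow prices y_glaze = 5, y_clay = 4.
Reduced cost of vases: c₃ − yᵀa₃ = 35 − (5·4 + 4·5) = 35 − 40 = -5.

-5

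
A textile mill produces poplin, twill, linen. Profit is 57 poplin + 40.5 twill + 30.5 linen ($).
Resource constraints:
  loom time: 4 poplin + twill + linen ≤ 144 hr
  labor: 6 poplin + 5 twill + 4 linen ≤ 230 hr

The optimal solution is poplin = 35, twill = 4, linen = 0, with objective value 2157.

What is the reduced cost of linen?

-2.5

At the optimum: loom time uses 144 of 144 (binding); labor uses 230 of 230 (binding).
The binding rows give the dual system: 4·y_loom time + 6·y_labor = 57 and 1·y_loom time + 5·y_labor = 40.5.
→ y_loom time = 3 and y_labor = 7.5.
Reduced cost of linen: c₃ − yᵀa₃ = 30.5 − (3·1 + 7.5·4) = 30.5 − 33 = -2.5.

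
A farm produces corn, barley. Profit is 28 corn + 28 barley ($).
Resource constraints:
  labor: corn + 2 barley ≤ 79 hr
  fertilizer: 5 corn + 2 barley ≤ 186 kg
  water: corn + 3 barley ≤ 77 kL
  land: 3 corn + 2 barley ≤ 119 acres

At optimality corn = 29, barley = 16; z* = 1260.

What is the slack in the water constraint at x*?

water used = 1·29 + 3·16 = 77; slack = 77 − 77 = 0.

0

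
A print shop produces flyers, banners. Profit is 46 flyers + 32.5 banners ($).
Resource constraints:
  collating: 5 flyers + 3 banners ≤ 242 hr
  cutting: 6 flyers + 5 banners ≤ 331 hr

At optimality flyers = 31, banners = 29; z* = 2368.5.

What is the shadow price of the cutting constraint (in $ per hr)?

3.5

Both collating and cutting are binding at x*.
The binding rows give the dual system: 5·y_collating + 6·y_cutting = 46 and 3·y_collating + 5·y_cutting = 32.5.
→ y_collating = 5 and y_cutting = 3.5.
Shadow price of cutting = 3.5.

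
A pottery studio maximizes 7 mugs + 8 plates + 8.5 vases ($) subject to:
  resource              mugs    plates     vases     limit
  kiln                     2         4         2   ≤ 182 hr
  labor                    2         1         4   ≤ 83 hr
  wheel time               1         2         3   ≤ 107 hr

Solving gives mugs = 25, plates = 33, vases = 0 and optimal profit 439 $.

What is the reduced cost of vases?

-2.5

Check each constraint at x*: kiln 182/182 (tight); labor 83/83 (tight); wheel time 91/107 (slack 16).
Since wheel time is not tight, its dual is 0.
The binding rows give the dual system: 2·y_kiln + 2·y_labor = 7 and 4·y_kiln + 1·y_labor = 8.
This yields shadow prices y_kiln = 1.5, y_labor = 2.
Reduced cost of vases: c₃ − yᵀa₃ = 8.5 − (1.5·2 + 2·4) = 8.5 − 11 = -2.5.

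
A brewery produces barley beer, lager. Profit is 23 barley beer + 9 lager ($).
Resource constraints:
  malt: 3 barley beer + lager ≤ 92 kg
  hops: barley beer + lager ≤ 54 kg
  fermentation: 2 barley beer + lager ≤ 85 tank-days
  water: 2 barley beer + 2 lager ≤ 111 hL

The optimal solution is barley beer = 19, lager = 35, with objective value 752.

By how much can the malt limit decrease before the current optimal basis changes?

Binding constraints: malt, hops. The basis is B = [[3,1],[1,1]] with det 2.
Per unit decrease in malt, x* moves by d = (-0.5, 0.5).
The basis stays optimal until barley beer reaches 0; allowable decrease = 38 kg.

38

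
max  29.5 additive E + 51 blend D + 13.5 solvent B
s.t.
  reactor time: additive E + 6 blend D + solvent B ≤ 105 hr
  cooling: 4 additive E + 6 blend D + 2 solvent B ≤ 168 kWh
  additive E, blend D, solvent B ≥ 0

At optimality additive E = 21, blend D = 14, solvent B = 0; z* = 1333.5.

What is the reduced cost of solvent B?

Check each constraint at x*: reactor time 105/105 (tight); cooling 168/168 (tight).
Dual feasibility on the basic columns requires 1·y_reactor time + 4·y_cooling = 29.5, 6·y_reactor time + 6·y_cooling = 51.
→ y_reactor time = 1.5 and y_cooling = 7.
Reduced cost of solvent B: c₃ − yᵀa₃ = 13.5 − (1.5·1 + 7·2) = 13.5 − 15.5 = -2.

-2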